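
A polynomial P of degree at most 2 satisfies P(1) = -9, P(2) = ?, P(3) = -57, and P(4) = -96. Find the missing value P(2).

-28

The 3 known points determine the degree-2 polynomial uniquely.
Write P(s) = as^2 + bs + c. Substituting each data point gives a linear system:
  a + b + c = -9
  9a + 3b + c = -57
  16a + 4b + c = -96
Solving the system yields a = -5, b = -4, c = 0.
So P(s) = -5s^2 - 4s.
Then P(2) = -28.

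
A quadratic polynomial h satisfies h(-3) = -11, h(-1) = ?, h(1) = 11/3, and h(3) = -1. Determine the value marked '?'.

The 3 known points determine the degree-2 polynomial uniquely.
Write h(n) = an^2 + bn + c. Substituting each data point gives a linear system:
  9a - 3b + c = -11
  a + b + c = 11/3
  9a + 3b + c = -1
Solving the system yields a = -1, b = 5/3, c = 3.
So h(n) = -n² + (5/3)n + 3.
Then h(-1) = 1/3.

1/3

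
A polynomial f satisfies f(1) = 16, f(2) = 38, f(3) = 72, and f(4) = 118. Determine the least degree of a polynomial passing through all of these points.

2

Forward differences of the values at s = 1, 2, 3, 4:
  f  : 16  38  72  118
  Δ  : 22  34  46
  Δ^2: 12  12
  Δ^3: 0
The second differences are constant (12) and nonzero, while all higher differences vanish, so the minimal degree is 2.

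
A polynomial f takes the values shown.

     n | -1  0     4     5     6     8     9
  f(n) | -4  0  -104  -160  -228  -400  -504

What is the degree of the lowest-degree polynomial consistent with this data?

2

Divided differences on the nodes -1, 0, 4, 5, 6, 8, 9:
  order 0: -4  0  -104  -160  -228  -400  -504
  order 1: 4  -26  -56  -68  -86  -104
  order 2: -6  -6  -6  -6  -6
  order 3: 0  0  0  0
  order 4: 0  0  0
  order 5: 0  0
  order 6: 0
The order-2 divided differences are all -6 (nonzero) and every higher order vanishes, so the data lies on a polynomial of degree exactly 2.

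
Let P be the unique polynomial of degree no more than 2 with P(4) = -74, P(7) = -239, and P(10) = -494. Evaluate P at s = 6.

-174

Forward differences of the values at s = 4, 7, 10:
  P  : -74  -239  -494
  Δ  : -165  -255
  Δ^2: -90
The second differences are constant, confirming degree 2.
Interpolating (Newton forward form) and evaluating at s = 6 gives P(6) = -174.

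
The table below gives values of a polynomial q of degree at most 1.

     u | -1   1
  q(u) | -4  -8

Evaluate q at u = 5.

-16

Using the Lagrange interpolation formula with nodes -1, 1:
  L_0(u) = (u - 1) / -2
  L_1(u) = (u + 1) / 2
Then q(u) = -4·L_0(u) - 8·L_1(u).
Expanding and collecting terms gives q(u) = -2u - 6.
Evaluating at u = 5: q(5) = -16.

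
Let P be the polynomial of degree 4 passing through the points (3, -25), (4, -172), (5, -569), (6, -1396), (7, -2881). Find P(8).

-5300

Write P(u) = au^4 + bu^3 + cu^2 + du + e. Substituting each data point gives a linear system:
  81a + 27b + 9c + 3d + e = -25
  256a + 64b + 16c + 4d + e = -172
  625a + 125b + 25c + 5d + e = -569
  1296a + 216b + 36c + 6d + e = -1396
  2401a + 343b + 49c + 7d + e = -2881
Solving the system yields a = -2, b = 6, c = -3, d = 2, e = -4.
So P(u) = -2u^4 + 6u^3 - 3u^2 + 2u - 4.
Then P(8) = -5300.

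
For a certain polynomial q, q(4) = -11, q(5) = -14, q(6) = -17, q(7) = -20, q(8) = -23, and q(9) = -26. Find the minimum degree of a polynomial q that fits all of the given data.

1

Forward differences of the values at n = 4, 5, 6, 7, 8, 9:
  q  : -11  -14  -17  -20  -23  -26
  Δ  : -3  -3  -3  -3  -3
  Δ^2: 0  0  0  0
  Δ^3: 0  0  0
  Δ^4: 0  0
  Δ^5: 0
The first differences are constant (-3) and nonzero, while all higher differences vanish, so the minimal degree is 1.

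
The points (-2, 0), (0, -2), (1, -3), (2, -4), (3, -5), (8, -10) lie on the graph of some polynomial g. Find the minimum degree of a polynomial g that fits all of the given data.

Divided differences on the nodes -2, 0, 1, 2, 3, 8:
  order 0: 0  -2  -3  -4  -5  -10
  order 1: -1  -1  -1  -1  -1
  order 2: 0  0  0  0
  order 3: 0  0  0
  order 4: 0  0
  order 5: 0
The order-1 divided differences are all -1 (nonzero) and every higher order vanishes, so the data lies on a polynomial of degree exactly 1.

1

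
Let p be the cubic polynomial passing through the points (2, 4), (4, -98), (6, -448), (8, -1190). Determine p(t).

Write p(t) = at^3 + bt^2 + ct + d. Substituting each data point gives a linear system:
  8a + 4b + 2c + d = 4
  64a + 16b + 4c + d = -98
  216a + 36b + 6c + d = -448
  512a + 64b + 8c + d = -1190
Solving the system yields a = -3, b = 5, c = 3, d = 2.
So p(t) = -3t³ + 5t² + 3t + 2.
Check: p(8) = -1190. ✓

p(t) = -3t^3 + 5t^2 + 3t + 2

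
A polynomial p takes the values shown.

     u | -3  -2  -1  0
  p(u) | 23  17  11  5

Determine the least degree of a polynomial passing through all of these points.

1

Forward differences of the values at u = -3, -2, -1, 0:
  p  : 23  17  11  5
  Δ  : -6  -6  -6
  Δ^2: 0  0
  Δ^3: 0
The first differences are constant (-6) and nonzero, while all higher differences vanish, so the minimal degree is 1.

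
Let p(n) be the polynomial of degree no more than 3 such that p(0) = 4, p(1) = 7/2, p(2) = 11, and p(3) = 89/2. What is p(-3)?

Forward differences of the values at n = 0, 1, 2, 3:
  p  : 4  7/2  11  89/2
  Δ  : -1/2  15/2  67/2
  Δ^2: 8  26
  Δ^3: 18
The third differences are constant, confirming degree 3.
Interpolating (Newton forward form) and evaluating at n = -3 gives p(-3) = -253/2.

-253/2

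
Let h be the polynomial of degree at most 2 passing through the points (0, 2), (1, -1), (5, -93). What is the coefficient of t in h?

1

Write h(t) = at^2 + bt + c. Substituting each data point gives a linear system:
  c = 2
  a + b + c = -1
  25a + 5b + c = -93
Solving the system yields a = -4, b = 1, c = 2.
So h(t) = -4t² + t + 2.
The coefficient of t is 1.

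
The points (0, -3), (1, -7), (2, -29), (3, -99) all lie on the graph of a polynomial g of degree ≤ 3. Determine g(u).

Using the Lagrange interpolation formula with nodes 0, 1, 2, 3:
  L_0(u) = (u - 1)(u - 2)(u - 3) / -6
  L_1(u) = u(u - 2)(u - 3) / 2
  L_2(u) = u(u - 1)(u - 3) / -2
  L_3(u) = u(u - 1)(u - 2) / 6
Then g(u) = -3·L_0(u) - 7·L_1(u) - 29·L_2(u) - 99·L_3(u).
Expanding and collecting terms gives g(u) = -5u³ + 6u² - 5u - 3.
Check: g(2) = -29. ✓

g(u) = -5u^3 + 6u^2 - 5u - 3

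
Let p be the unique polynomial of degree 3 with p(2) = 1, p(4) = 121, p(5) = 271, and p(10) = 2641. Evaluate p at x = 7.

841

Using the Lagrange interpolation formula with nodes 2, 4, 5, 10:
  L_0(x) = (x - 4)(x - 5)(x - 10) / -48
  L_1(x) = (x - 2)(x - 5)(x - 10) / 12
  L_2(x) = (x - 2)(x - 4)(x - 10) / -15
  L_3(x) = (x - 2)(x - 4)(x - 5) / 240
Then p(x) = 1·L_0(x) + 121·L_1(x) + 271·L_2(x) + 2641·L_3(x).
Expanding and collecting terms gives p(x) = 3x^3 - 3x^2 - 6x + 1.
Evaluating at x = 7: p(7) = 841.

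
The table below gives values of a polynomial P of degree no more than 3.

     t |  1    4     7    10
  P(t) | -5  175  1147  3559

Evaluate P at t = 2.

7

Using the Lagrange interpolation formula with nodes 1, 4, 7, 10:
  L_0(t) = (t - 4)(t - 7)(t - 10) / -162
  L_1(t) = (t - 1)(t - 7)(t - 10) / 54
  L_2(t) = (t - 1)(t - 4)(t - 10) / -54
  L_3(t) = (t - 1)(t - 4)(t - 7) / 162
Then P(t) = -5·L_0(t) + 175·L_1(t) + 1147·L_2(t) + 3559·L_3(t).
Expanding and collecting terms gives P(t) = 4t³ - 4t² - 4t - 1.
Evaluating at t = 2: P(2) = 7.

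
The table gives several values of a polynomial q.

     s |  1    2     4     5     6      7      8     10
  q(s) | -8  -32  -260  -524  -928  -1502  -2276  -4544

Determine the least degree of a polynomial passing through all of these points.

Divided differences on the nodes 1, 2, 4, 5, 6, 7, 8, 10:
  order 0: -8  -32  -260  -524  -928  -1502  -2276  -4544
  order 1: -24  -114  -264  -404  -574  -774  -1134
  order 2: -30  -50  -70  -85  -100  -120
  order 3: -5  -5  -5  -5  -5
  order 4: 0  0  0  0
  order 5: 0  0  0
  order 6: 0  0
  order 7: 0
The order-3 divided differences are all -5 (nonzero) and every higher order vanishes, so the data lies on a polynomial of degree exactly 3.

3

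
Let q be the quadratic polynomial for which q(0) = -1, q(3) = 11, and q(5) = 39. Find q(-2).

11

Using the Lagrange interpolation formula with nodes 0, 3, 5:
  L_0(x) = (x - 3)(x - 5) / 15
  L_1(x) = x(x - 5) / -6
  L_2(x) = x(x - 3) / 10
Then q(x) = -1·L_0(x) + 11·L_1(x) + 39·L_2(x).
Expanding and collecting terms gives q(x) = 2x^2 - 2x - 1.
Evaluating at x = -2: q(-2) = 11.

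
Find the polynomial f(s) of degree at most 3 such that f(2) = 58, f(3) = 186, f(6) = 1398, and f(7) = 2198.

f(s) = 6s^3 + 3s^2 - s

Using the Lagrange interpolation formula with nodes 2, 3, 6, 7:
  L_0(s) = (s - 3)(s - 6)(s - 7) / -20
  L_1(s) = (s - 2)(s - 6)(s - 7) / 12
  L_2(s) = (s - 2)(s - 3)(s - 7) / -12
  L_3(s) = (s - 2)(s - 3)(s - 6) / 20
Then f(s) = 58·L_0(s) + 186·L_1(s) + 1398·L_2(s) + 2198·L_3(s).
Expanding and collecting terms gives f(s) = 6s^3 + 3s^2 - s.
Check: f(7) = 2198. ✓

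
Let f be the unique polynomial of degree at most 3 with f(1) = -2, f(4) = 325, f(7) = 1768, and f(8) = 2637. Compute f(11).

6828

Using the Lagrange interpolation formula with nodes 1, 4, 7, 8:
  L_0(n) = (n - 4)(n - 7)(n - 8) / -126
  L_1(n) = (n - 1)(n - 7)(n - 8) / 36
  L_2(n) = (n - 1)(n - 4)(n - 8) / -18
  L_3(n) = (n - 1)(n - 4)(n - 7) / 28
Then f(n) = -2·L_0(n) + 325·L_1(n) + 1768·L_2(n) + 2637·L_3(n).
Expanding and collecting terms gives f(n) = 5n³ + 2n² - 6n - 3.
Evaluating at n = 11: f(11) = 6828.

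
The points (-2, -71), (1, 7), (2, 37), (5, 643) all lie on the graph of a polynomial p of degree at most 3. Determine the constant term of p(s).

Write p(s) = as^3 + bs^2 + cs + d. Substituting each data point gives a linear system:
  -8a + 4b - 2c + d = -71
  a + b + c + d = 7
  8a + 4b + 2c + d = 37
  125a + 25b + 5c + d = 643
Solving the system yields a = 6, b = -5, c = 3, d = 3.
So p(s) = 6s³ - 5s² + 3s + 3.
The constant term is 3.

3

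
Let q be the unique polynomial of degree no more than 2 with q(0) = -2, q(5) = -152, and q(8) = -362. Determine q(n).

Write q(n) = an^2 + bn + c. Substituting each data point gives a linear system:
  c = -2
  25a + 5b + c = -152
  64a + 8b + c = -362
Solving the system yields a = -5, b = -5, c = -2.
So q(n) = -5n^2 - 5n - 2.
Check: q(0) = -2. ✓

q(n) = -5n^2 - 5n - 2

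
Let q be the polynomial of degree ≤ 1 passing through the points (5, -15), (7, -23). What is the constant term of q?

Write q(t) = at + b. Substituting each data point gives a linear system:
  5a + b = -15
  7a + b = -23
Solving the system yields a = -4, b = 5.
So q(t) = -4t + 5.
The constant term is 5.

5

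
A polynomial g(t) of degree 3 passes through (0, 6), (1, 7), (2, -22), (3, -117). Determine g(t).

g(t) = -6t^3 + 3t^2 + 4t + 6

Write g(t) = at^3 + bt^2 + ct + d. Substituting each data point gives a linear system:
  d = 6
  a + b + c + d = 7
  8a + 4b + 2c + d = -22
  27a + 9b + 3c + d = -117
Solving the system yields a = -6, b = 3, c = 4, d = 6.
So g(t) = -6t^3 + 3t^2 + 4t + 6.
Check: g(0) = 6. ✓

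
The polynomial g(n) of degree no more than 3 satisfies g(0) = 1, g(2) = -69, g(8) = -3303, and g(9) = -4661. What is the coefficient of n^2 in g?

-3

Write g(n) = an^3 + bn^2 + cn + d. Substituting each data point gives a linear system:
  d = 1
  8a + 4b + 2c + d = -69
  512a + 64b + 8c + d = -3303
  729a + 81b + 9c + d = -4661
Solving the system yields a = -6, b = -3, c = -5, d = 1.
So g(n) = -6n³ - 3n² - 5n + 1.
The coefficient of n^2 is -3.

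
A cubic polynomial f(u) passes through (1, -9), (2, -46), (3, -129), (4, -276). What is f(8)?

Forward differences of the values at u = 1, 2, 3, 4:
  f  : -9  -46  -129  -276
  Δ  : -37  -83  -147
  Δ^2: -46  -64
  Δ^3: -18
The third differences are constant, confirming degree 3.
Interpolating (Newton forward form) and evaluating at u = 8 gives f(8) = -1864.

-1864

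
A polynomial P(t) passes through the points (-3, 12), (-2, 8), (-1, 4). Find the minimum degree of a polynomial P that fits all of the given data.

Forward differences of the values at t = -3, -2, -1:
  P  : 12  8  4
  Δ  : -4  -4
  Δ^2: 0
The first differences are constant (-4) and nonzero, while all higher differences vanish, so the minimal degree is 1.

1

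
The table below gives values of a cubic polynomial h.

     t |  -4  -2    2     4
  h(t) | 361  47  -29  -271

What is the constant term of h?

Write h(t) = at^3 + bt^2 + ct + d. Substituting each data point gives a linear system:
  -64a + 16b - 4c + d = 361
  -8a + 4b - 2c + d = 47
  8a + 4b + 2c + d = -29
  64a + 16b + 4c + d = -271
Solving the system yields a = -5, b = 3, c = 1, d = -3.
So h(t) = -5t^3 + 3t^2 + t - 3.
The constant term is -3.

-3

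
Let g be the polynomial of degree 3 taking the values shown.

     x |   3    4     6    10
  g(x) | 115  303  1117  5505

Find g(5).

Using the Lagrange interpolation formula with nodes 3, 4, 6, 10:
  L_0(x) = (x - 4)(x - 6)(x - 10) / -21
  L_1(x) = (x - 3)(x - 6)(x - 10) / 12
  L_2(x) = (x - 3)(x - 4)(x - 10) / -24
  L_3(x) = (x - 3)(x - 4)(x - 6) / 168
Then g(x) = 115·L_0(x) + 303·L_1(x) + 1117·L_2(x) + 5505·L_3(x).
Expanding and collecting terms gives g(x) = 6x^3 - 5x^2 + x - 5.
Evaluating at x = 5: g(5) = 625.

625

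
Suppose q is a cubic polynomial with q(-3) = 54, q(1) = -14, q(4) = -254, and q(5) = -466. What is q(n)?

q(n) = -3n^3 - 3n^2 - 2n - 6

Write q(n) = an^3 + bn^2 + cn + d. Substituting each data point gives a linear system:
  -27a + 9b - 3c + d = 54
  a + b + c + d = -14
  64a + 16b + 4c + d = -254
  125a + 25b + 5c + d = -466
Solving the system yields a = -3, b = -3, c = -2, d = -6.
So q(n) = -3n^3 - 3n^2 - 2n - 6.
Check: q(4) = -254. ✓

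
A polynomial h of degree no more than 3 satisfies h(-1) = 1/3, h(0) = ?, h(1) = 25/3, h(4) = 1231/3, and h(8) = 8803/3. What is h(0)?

-5/3

The 4 known points determine the degree-3 polynomial uniquely.
Write h(u) = au^3 + bu^2 + cu + d. Substituting each data point gives a linear system:
  -a + b - c + d = 1/3
  a + b + c + d = 25/3
  64a + 16b + 4c + d = 1231/3
  512a + 64b + 8c + d = 8803/3
Solving the system yields a = 5, b = 6, c = -1, d = -5/3.
So h(u) = 5u^3 + 6u^2 - u - 5/3.
Then h(0) = -5/3.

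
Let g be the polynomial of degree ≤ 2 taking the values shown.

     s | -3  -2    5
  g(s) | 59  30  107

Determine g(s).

Using the Lagrange interpolation formula with nodes -3, -2, 5:
  L_0(s) = (s + 2)(s - 5) / 8
  L_1(s) = (s + 3)(s - 5) / -7
  L_2(s) = (s + 3)(s + 2) / 56
Then g(s) = 59·L_0(s) + 30·L_1(s) + 107·L_2(s).
Expanding and collecting terms gives g(s) = 5s² - 4s + 2.
Check: g(-2) = 30. ✓

g(s) = 5s^2 - 4s + 2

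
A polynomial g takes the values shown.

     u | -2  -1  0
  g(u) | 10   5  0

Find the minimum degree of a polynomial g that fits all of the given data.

Forward differences of the values at u = -2, -1, 0:
  g  : 10  5  0
  Δ  : -5  -5
  Δ^2: 0
The first differences are constant (-5) and nonzero, while all higher differences vanish, so the minimal degree is 1.

1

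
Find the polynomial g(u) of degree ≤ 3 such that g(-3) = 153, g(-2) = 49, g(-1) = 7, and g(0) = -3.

Using the Lagrange interpolation formula with nodes -3, -2, -1, 0:
  L_0(u) = (u + 2)(u + 1)u / -6
  L_1(u) = (u + 3)(u + 1)u / 2
  L_2(u) = (u + 3)(u + 2)u / -2
  L_3(u) = (u + 3)(u + 2)(u + 1) / 6
Then g(u) = 153·L_0(u) + 49·L_1(u) + 7·L_2(u) - 3·L_3(u).
Expanding and collecting terms gives g(u) = -5u^3 + u^2 - 4u - 3.
Check: g(-3) = 153. ✓

g(u) = -5u^3 + u^2 - 4u - 3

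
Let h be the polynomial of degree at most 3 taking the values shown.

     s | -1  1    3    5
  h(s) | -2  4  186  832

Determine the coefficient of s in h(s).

-3

Write h(s) = as^3 + bs^2 + cs + d. Substituting each data point gives a linear system:
  -a + b - c + d = -2
  a + b + c + d = 4
  27a + 9b + 3c + d = 186
  125a + 25b + 5c + d = 832
Solving the system yields a = 6, b = 4, c = -3, d = -3.
So h(s) = 6s^3 + 4s^2 - 3s - 3.
The coefficient of s is -3.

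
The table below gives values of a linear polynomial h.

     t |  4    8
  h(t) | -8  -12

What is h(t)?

Write h(t) = at + b. Substituting each data point gives a linear system:
  4a + b = -8
  8a + b = -12
Solving the system yields a = -1, b = -4.
So h(t) = -t - 4.
Check: h(8) = -12. ✓

h(t) = -t - 4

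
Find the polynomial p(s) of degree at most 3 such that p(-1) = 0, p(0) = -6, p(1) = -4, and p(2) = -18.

Using the Lagrange interpolation formula with nodes -1, 0, 1, 2:
  L_0(s) = s(s - 1)(s - 2) / -6
  L_1(s) = (s + 1)(s - 1)(s - 2) / 2
  L_2(s) = (s + 1)s(s - 2) / -2
  L_3(s) = (s + 1)s(s - 1) / 6
Then p(s) = 0·L_0(s) - 6·L_1(s) - 4·L_2(s) - 18·L_3(s).
Expanding and collecting terms gives p(s) = -4s^3 + 4s^2 + 2s - 6.
Check: p(2) = -18. ✓

p(s) = -4s^3 + 4s^2 + 2s - 6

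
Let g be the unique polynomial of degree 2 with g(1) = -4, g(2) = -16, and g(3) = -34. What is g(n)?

g(n) = -3n^2 - 3n + 2

Write g(n) = an^2 + bn + c. Substituting each data point gives a linear system:
  a + b + c = -4
  4a + 2b + c = -16
  9a + 3b + c = -34
Solving the system yields a = -3, b = -3, c = 2.
So g(n) = -3n^2 - 3n + 2.
Check: g(1) = -4. ✓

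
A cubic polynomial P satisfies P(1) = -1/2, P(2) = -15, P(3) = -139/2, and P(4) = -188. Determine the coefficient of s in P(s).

3/2

Write P(s) = as^3 + bs^2 + cs + d. Substituting each data point gives a linear system:
  a + b + c + d = -1/2
  8a + 4b + 2c + d = -15
  27a + 9b + 3c + d = -139/2
  64a + 16b + 4c + d = -188
Solving the system yields a = -4, b = 4, c = 3/2, d = -2.
So P(s) = -4s³ + 4s² + (3/2)s - 2.
The coefficient of s is 3/2.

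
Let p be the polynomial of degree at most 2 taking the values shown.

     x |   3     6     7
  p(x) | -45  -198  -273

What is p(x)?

Write p(x) = ax^2 + bx + c. Substituting each data point gives a linear system:
  9a + 3b + c = -45
  36a + 6b + c = -198
  49a + 7b + c = -273
Solving the system yields a = -6, b = 3, c = 0.
So p(x) = -6x^2 + 3x.
Check: p(6) = -198. ✓

p(x) = -6x^2 + 3x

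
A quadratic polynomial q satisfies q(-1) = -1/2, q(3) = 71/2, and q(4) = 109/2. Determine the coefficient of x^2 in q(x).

Write q(x) = ax^2 + bx + c. Substituting each data point gives a linear system:
  a - b + c = -1/2
  9a + 3b + c = 71/2
  16a + 4b + c = 109/2
Solving the system yields a = 2, b = 5, c = 5/2.
So q(x) = 2x^2 + 5x + 5/2.
The leading coefficient is 2.

2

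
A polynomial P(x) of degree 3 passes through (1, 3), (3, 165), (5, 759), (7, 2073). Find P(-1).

Forward differences of the values at x = 1, 3, 5, 7:
  P  : 3  165  759  2073
  Δ  : 162  594  1314
  Δ^2: 432  720
  Δ^3: 288
The third differences are constant, confirming degree 3.
Interpolating (Newton forward form) and evaluating at x = -1 gives P(-1) = -15.

-15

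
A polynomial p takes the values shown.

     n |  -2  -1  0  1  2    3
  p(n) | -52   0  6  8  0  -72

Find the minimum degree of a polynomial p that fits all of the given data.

Forward differences of the values at n = -2, -1, 0, 1, 2, 3:
  p  : -52  0  6  8  0  -72
  Δ  : 52  6  2  -8  -72
  Δ^2: -46  -4  -10  -64
  Δ^3: 42  -6  -54
  Δ^4: -48  -48
  Δ^5: 0
The fourth differences are constant (-48) and nonzero, while all higher differences vanish, so the minimal degree is 4.

4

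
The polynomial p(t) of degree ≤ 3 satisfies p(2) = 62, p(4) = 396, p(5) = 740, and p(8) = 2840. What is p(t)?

Write p(t) = at^3 + bt^2 + ct + d. Substituting each data point gives a linear system:
  8a + 4b + 2c + d = 62
  64a + 16b + 4c + d = 396
  125a + 25b + 5c + d = 740
  512a + 64b + 8c + d = 2840
Solving the system yields a = 5, b = 4, c = 3, d = 0.
So p(t) = 5t³ + 4t² + 3t.
Check: p(8) = 2840. ✓

p(t) = 5t^3 + 4t^2 + 3t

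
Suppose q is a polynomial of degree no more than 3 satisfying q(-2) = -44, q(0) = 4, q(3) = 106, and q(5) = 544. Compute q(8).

Using the Lagrange interpolation formula with nodes -2, 0, 3, 5:
  L_0(u) = u(u - 3)(u - 5) / -70
  L_1(u) = (u + 2)(u - 3)(u - 5) / 30
  L_2(u) = (u + 2)u(u - 5) / -30
  L_3(u) = (u + 2)u(u - 3) / 70
Then q(u) = -44·L_0(u) + 4·L_1(u) + 106·L_2(u) + 544·L_3(u).
Expanding and collecting terms gives q(u) = 5u^3 - 3u^2 - 2u + 4.
Evaluating at u = 8: q(8) = 2356.

2356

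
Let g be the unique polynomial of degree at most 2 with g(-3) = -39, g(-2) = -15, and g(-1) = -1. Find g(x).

g(x) = -5x^2 - x + 3

Write g(x) = ax^2 + bx + c. Substituting each data point gives a linear system:
  9a - 3b + c = -39
  4a - 2b + c = -15
  a - b + c = -1
Solving the system yields a = -5, b = -1, c = 3.
So g(x) = -5x² - x + 3.
Check: g(-1) = -1. ✓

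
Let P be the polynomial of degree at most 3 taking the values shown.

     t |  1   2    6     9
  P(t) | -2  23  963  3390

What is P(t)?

P(t) = 5t^3 - 3t^2 - t - 3

Using the Lagrange interpolation formula with nodes 1, 2, 6, 9:
  L_0(t) = (t - 2)(t - 6)(t - 9) / -40
  L_1(t) = (t - 1)(t - 6)(t - 9) / 28
  L_2(t) = (t - 1)(t - 2)(t - 9) / -60
  L_3(t) = (t - 1)(t - 2)(t - 6) / 168
Then P(t) = -2·L_0(t) + 23·L_1(t) + 963·L_2(t) + 3390·L_3(t).
Expanding and collecting terms gives P(t) = 5t³ - 3t² - t - 3.
Check: P(9) = 3390. ✓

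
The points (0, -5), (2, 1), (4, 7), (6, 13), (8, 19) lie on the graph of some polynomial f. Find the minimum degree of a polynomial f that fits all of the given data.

Forward differences of the values at u = 0, 2, 4, 6, 8:
  f  : -5  1  7  13  19
  Δ  : 6  6  6  6
  Δ^2: 0  0  0
  Δ^3: 0  0
  Δ^4: 0
The first differences are constant (6) and nonzero, while all higher differences vanish, so the minimal degree is 1.

1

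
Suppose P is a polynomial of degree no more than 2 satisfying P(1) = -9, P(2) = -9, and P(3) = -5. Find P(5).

15

Write P(u) = au^2 + bu + c. Substituting each data point gives a linear system:
  a + b + c = -9
  4a + 2b + c = -9
  9a + 3b + c = -5
Solving the system yields a = 2, b = -6, c = -5.
So P(u) = 2u^2 - 6u - 5.
Then P(5) = 15.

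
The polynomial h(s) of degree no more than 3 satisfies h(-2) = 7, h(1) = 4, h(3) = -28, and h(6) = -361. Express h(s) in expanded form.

h(s) = -2s^3 + s^2 + 6s - 1

Write h(s) = as^3 + bs^2 + cs + d. Substituting each data point gives a linear system:
  -8a + 4b - 2c + d = 7
  a + b + c + d = 4
  27a + 9b + 3c + d = -28
  216a + 36b + 6c + d = -361
Solving the system yields a = -2, b = 1, c = 6, d = -1.
So h(s) = -2s^3 + s^2 + 6s - 1.
Check: h(-2) = 7. ✓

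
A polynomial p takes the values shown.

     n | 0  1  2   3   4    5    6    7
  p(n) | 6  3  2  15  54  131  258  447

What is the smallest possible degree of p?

Forward differences of the values at n = 0, 1, 2, 3, 4, 5, 6, 7:
  p  : 6  3  2  15  54  131  258  447
  Δ  : -3  -1  13  39  77  127  189
  Δ^2: 2  14  26  38  50  62
  Δ^3: 12  12  12  12  12
  Δ^4: 0  0  0  0
  Δ^5: 0  0  0
  Δ^6: 0  0
  Δ^7: 0
The third differences are constant (12) and nonzero, while all higher differences vanish, so the minimal degree is 3.

3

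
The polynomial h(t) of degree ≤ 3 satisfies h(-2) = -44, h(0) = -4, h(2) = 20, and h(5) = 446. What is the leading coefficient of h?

4

Write h(t) = at^3 + bt^2 + ct + d. Substituting each data point gives a linear system:
  -8a + 4b - 2c + d = -44
  d = -4
  8a + 4b + 2c + d = 20
  125a + 25b + 5c + d = 446
Solving the system yields a = 4, b = -2, c = 0, d = -4.
So h(t) = 4t³ - 2t² - 4.
The leading coefficient is 4.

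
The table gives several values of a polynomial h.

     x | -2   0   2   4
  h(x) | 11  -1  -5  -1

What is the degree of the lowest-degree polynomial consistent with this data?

2

Forward differences of the values at x = -2, 0, 2, 4:
  h  : 11  -1  -5  -1
  Δ  : -12  -4  4
  Δ^2: 8  8
  Δ^3: 0
The second differences are constant (8) and nonzero, while all higher differences vanish, so the minimal degree is 2.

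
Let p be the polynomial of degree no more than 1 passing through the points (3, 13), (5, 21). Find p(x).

p(x) = 4x + 1

Using the Lagrange interpolation formula with nodes 3, 5:
  L_0(x) = (x - 5) / -2
  L_1(x) = (x - 3) / 2
Then p(x) = 13·L_0(x) + 21·L_1(x).
Expanding and collecting terms gives p(x) = 4x + 1.
Check: p(3) = 13. ✓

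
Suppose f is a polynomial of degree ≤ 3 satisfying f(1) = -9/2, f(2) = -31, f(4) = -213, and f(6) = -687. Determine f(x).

f(x) = -3x^3 - (1/2)x^2 - 4x + 3

Write f(x) = ax^3 + bx^2 + cx + d. Substituting each data point gives a linear system:
  a + b + c + d = -9/2
  8a + 4b + 2c + d = -31
  64a + 16b + 4c + d = -213
  216a + 36b + 6c + d = -687
Solving the system yields a = -3, b = -1/2, c = -4, d = 3.
So f(x) = -3x^3 - (1/2)x^2 - 4x + 3.
Check: f(1) = -9/2. ✓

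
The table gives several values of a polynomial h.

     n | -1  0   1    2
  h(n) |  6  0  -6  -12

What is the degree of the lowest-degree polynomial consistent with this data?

1

Forward differences of the values at n = -1, 0, 1, 2:
  h  : 6  0  -6  -12
  Δ  : -6  -6  -6
  Δ^2: 0  0
  Δ^3: 0
The first differences are constant (-6) and nonzero, while all higher differences vanish, so the minimal degree is 1.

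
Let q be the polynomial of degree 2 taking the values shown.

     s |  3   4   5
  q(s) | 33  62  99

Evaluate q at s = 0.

-6

Using the Lagrange interpolation formula with nodes 3, 4, 5:
  L_0(s) = (s - 4)(s - 5) / 2
  L_1(s) = (s - 3)(s - 5) / -1
  L_2(s) = (s - 3)(s - 4) / 2
Then q(s) = 33·L_0(s) + 62·L_1(s) + 99·L_2(s).
Expanding and collecting terms gives q(s) = 4s² + s - 6.
Evaluating at s = 0: q(0) = -6.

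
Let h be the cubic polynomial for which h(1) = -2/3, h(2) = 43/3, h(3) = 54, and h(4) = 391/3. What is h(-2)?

-53/3

Write h(n) = an^3 + bn^2 + cn + d. Substituting each data point gives a linear system:
  a + b + c + d = -2/3
  8a + 4b + 2c + d = 43/3
  27a + 9b + 3c + d = 54
  64a + 16b + 4c + d = 391/3
Solving the system yields a = 2, b = 1/3, c = 0, d = -3.
So h(n) = 2n^3 + (1/3)n^2 - 3.
Then h(-2) = -53/3.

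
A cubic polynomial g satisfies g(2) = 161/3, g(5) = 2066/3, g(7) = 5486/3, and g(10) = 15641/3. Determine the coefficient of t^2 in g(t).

5/3

Write g(t) = at^3 + bt^2 + ct + d. Substituting each data point gives a linear system:
  8a + 4b + 2c + d = 161/3
  125a + 25b + 5c + d = 2066/3
  343a + 49b + 7c + d = 5486/3
  1000a + 100b + 10c + d = 15641/3
Solving the system yields a = 5, b = 5/3, c = 5, d = -3.
So g(t) = 5t^3 + (5/3)t^2 + 5t - 3.
The coefficient of t^2 is 5/3.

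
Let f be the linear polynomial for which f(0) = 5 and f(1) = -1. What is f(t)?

f(t) = -6t + 5

Write f(t) = at + b. Substituting each data point gives a linear system:
  b = 5
  a + b = -1
Solving the system yields a = -6, b = 5.
So f(t) = -6t + 5.
Check: f(1) = -1. ✓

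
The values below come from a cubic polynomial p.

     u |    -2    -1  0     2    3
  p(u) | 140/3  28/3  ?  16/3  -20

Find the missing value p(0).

2

The 4 known points determine the degree-3 polynomial uniquely.
Write p(u) = au^3 + bu^2 + cu + d. Substituting each data point gives a linear system:
  -8a + 4b - 2c + d = 140/3
  -a + b - c + d = 28/3
  8a + 4b + 2c + d = 16/3
  27a + 9b + 3c + d = -20
Solving the system yields a = -3, b = 6, c = 5/3, d = 2.
So p(u) = -3u³ + 6u² + (5/3)u + 2.
Then p(0) = 2.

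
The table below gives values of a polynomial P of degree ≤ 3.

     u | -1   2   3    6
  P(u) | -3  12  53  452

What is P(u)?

P(u) = 2u^3 + u^2 - 2u - 4

Write P(u) = au^3 + bu^2 + cu + d. Substituting each data point gives a linear system:
  -a + b - c + d = -3
  8a + 4b + 2c + d = 12
  27a + 9b + 3c + d = 53
  216a + 36b + 6c + d = 452
Solving the system yields a = 2, b = 1, c = -2, d = -4.
So P(u) = 2u^3 + u^2 - 2u - 4.
Check: P(3) = 53. ✓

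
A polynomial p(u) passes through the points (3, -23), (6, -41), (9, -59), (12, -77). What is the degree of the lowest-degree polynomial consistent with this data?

1

Forward differences of the values at u = 3, 6, 9, 12:
  p  : -23  -41  -59  -77
  Δ  : -18  -18  -18
  Δ^2: 0  0
  Δ^3: 0
The first differences are constant (-18) and nonzero, while all higher differences vanish, so the minimal degree is 1.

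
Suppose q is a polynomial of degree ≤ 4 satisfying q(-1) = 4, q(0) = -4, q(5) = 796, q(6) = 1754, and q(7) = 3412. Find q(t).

Write q(t) = at^4 + bt^3 + ct^2 + dt + e. Substituting each data point gives a linear system:
  a - b + c - d + e = 4
  e = -4
  625a + 125b + 25c + 5d + e = 796
  1296a + 216b + 36c + 6d + e = 1754
  2401a + 343b + 49c + 7d + e = 3412
Solving the system yields a = 2, b = -5, c = 6, d = 5, e = -4.
So q(t) = 2t^4 - 5t^3 + 6t^2 + 5t - 4.
Check: q(-1) = 4. ✓

q(t) = 2t^4 - 5t^3 + 6t^2 + 5t - 4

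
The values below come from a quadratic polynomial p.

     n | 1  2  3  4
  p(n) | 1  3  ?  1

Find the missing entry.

3

The 3 known points determine the degree-2 polynomial uniquely.
Write p(n) = an^2 + bn + c. Substituting each data point gives a linear system:
  a + b + c = 1
  4a + 2b + c = 3
  16a + 4b + c = 1
Solving the system yields a = -1, b = 5, c = -3.
So p(n) = -n² + 5n - 3.
Then p(3) = 3.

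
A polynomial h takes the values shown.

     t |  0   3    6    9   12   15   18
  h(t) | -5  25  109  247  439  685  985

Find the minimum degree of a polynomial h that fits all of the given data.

Forward differences of the values at t = 0, 3, 6, 9, 12, 15, 18:
  h  : -5  25  109  247  439  685  985
  Δ  : 30  84  138  192  246  300
  Δ^2: 54  54  54  54  54
  Δ^3: 0  0  0  0
  Δ^4: 0  0  0
  Δ^5: 0  0
  Δ^6: 0
The second differences are constant (54) and nonzero, while all higher differences vanish, so the minimal degree is 2.

2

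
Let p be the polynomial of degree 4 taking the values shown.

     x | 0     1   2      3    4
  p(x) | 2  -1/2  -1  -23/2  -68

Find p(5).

Write p(x) = ax^4 + bx^3 + cx^2 + dx + e. Substituting each data point gives a linear system:
  e = 2
  a + b + c + d + e = -1/2
  16a + 8b + 4c + 2d + e = -1
  81a + 27b + 9c + 3d + e = -23/2
  256a + 64b + 16c + 4d + e = -68
Solving the system yields a = -1, b = 4, c = -4, d = -3/2, e = 2.
So p(x) = -x^4 + 4x^3 - 4x^2 - (3/2)x + 2.
Then p(5) = -461/2.

-461/2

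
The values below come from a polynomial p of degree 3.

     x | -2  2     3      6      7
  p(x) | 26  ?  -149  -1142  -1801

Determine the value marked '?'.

The 4 known points determine the degree-3 polynomial uniquely.
Write p(x) = ax^3 + bx^2 + cx + d. Substituting each data point gives a linear system:
  -8a + 4b - 2c + d = 26
  27a + 9b + 3c + d = -149
  216a + 36b + 6c + d = -1142
  343a + 49b + 7c + d = -1801
Solving the system yields a = -5, b = -2, c = 2, d = -2.
So p(x) = -5x³ - 2x² + 2x - 2.
Then p(2) = -46.

-46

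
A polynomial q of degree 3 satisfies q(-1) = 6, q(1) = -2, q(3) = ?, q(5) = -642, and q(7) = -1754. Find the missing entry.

-138

On equispaced nodes a degree-3 polynomial has vanishing fourth forward difference, so
  q(-1) - 4·q(1) + 6·q(3) - 4·q(5) + q(7) = 0.
Substituting the known values and solving for q(3):
  6·q(3) = -828
  q(3) = -138.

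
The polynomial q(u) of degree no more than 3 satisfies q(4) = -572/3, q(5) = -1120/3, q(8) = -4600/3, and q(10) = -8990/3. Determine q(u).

Write q(u) = au^3 + bu^2 + cu + d. Substituting each data point gives a linear system:
  64a + 16b + 4c + d = -572/3
  125a + 25b + 5c + d = -1120/3
  512a + 64b + 8c + d = -4600/3
  1000a + 100b + 10c + d = -8990/3
Solving the system yields a = -3, b = 0, c = 1/3, d = 0.
So q(u) = -3u^3 + (1/3)u.
Check: q(10) = -8990/3. ✓

q(u) = -3u^3 + (1/3)u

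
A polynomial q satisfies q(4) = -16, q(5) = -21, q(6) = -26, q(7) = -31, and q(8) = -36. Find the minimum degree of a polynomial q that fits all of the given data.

Forward differences of the values at t = 4, 5, 6, 7, 8:
  q  : -16  -21  -26  -31  -36
  Δ  : -5  -5  -5  -5
  Δ^2: 0  0  0
  Δ^3: 0  0
  Δ^4: 0
The first differences are constant (-5) and nonzero, while all higher differences vanish, so the minimal degree is 1.

1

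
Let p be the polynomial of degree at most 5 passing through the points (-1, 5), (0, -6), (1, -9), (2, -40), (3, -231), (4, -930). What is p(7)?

-15315

Forward differences of the values at x = -1, 0, 1, 2, 3, 4:
  p  : 5  -6  -9  -40  -231  -930
  Δ  : -11  -3  -31  -191  -699
  Δ^2: 8  -28  -160  -508
  Δ^3: -36  -132  -348
  Δ^4: -96  -216
  Δ^5: -120
The fifth differences are constant, confirming degree 5.
Interpolating (Newton forward form) and evaluating at x = 7 gives p(7) = -15315.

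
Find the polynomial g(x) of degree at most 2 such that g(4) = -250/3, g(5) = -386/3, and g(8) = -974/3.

g(x) = -5x^2 - (1/3)x - 2

Write g(x) = ax^2 + bx + c. Substituting each data point gives a linear system:
  16a + 4b + c = -250/3
  25a + 5b + c = -386/3
  64a + 8b + c = -974/3
Solving the system yields a = -5, b = -1/3, c = -2.
So g(x) = -5x² - (1/3)x - 2.
Check: g(5) = -386/3. ✓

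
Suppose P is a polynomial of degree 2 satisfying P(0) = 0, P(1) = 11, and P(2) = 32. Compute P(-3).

Using the Lagrange interpolation formula with nodes 0, 1, 2:
  L_0(t) = (t - 1)(t - 2) / 2
  L_1(t) = t(t - 2) / -1
  L_2(t) = t(t - 1) / 2
Then P(t) = 0·L_0(t) + 11·L_1(t) + 32·L_2(t).
Expanding and collecting terms gives P(t) = 5t² + 6t.
Evaluating at t = -3: P(-3) = 27.

27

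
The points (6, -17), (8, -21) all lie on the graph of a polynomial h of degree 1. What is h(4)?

Using the Lagrange interpolation formula with nodes 6, 8:
  L_0(x) = (x - 8) / -2
  L_1(x) = (x - 6) / 2
Then h(x) = -17·L_0(x) - 21·L_1(x).
Expanding and collecting terms gives h(x) = -2x - 5.
Evaluating at x = 4: h(4) = -13.

-13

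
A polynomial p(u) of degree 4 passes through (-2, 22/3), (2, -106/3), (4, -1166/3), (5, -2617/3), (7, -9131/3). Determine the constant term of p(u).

Write p(u) = au^4 + bu^3 + cu^2 + du + e. Substituting each data point gives a linear system:
  16a - 8b + 4c - 2d + e = 22/3
  16a + 8b + 4c + 2d + e = -106/3
  256a + 64b + 16c + 4d + e = -1166/3
  625a + 125b + 25c + 5d + e = -2617/3
  2401a + 343b + 49c + 7d + e = -9131/3
Solving the system yields a = -1, b = -5/3, c = -1, d = -4, e = 6.
So p(u) = -u^4 - (5/3)u^3 - u^2 - 4u + 6.
The constant term is 6.

6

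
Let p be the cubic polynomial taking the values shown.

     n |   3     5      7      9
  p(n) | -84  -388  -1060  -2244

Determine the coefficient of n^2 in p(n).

-1

Write p(n) = an^3 + bn^2 + cn + d. Substituting each data point gives a linear system:
  27a + 9b + 3c + d = -84
  125a + 25b + 5c + d = -388
  343a + 49b + 7c + d = -1060
  729a + 81b + 9c + d = -2244
Solving the system yields a = -3, b = -1, c = 3, d = -3.
So p(n) = -3n^3 - n^2 + 3n - 3.
The coefficient of n^2 is -1.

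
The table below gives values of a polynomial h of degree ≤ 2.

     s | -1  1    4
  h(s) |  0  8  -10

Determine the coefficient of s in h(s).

4

Write h(s) = as^2 + bs + c. Substituting each data point gives a linear system:
  a - b + c = 0
  a + b + c = 8
  16a + 4b + c = -10
Solving the system yields a = -2, b = 4, c = 6.
So h(s) = -2s^2 + 4s + 6.
The coefficient of s is 4.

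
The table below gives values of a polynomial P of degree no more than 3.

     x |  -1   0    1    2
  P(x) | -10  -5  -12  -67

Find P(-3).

88

Write P(x) = ax^3 + bx^2 + cx + d. Substituting each data point gives a linear system:
  -a + b - c + d = -10
  d = -5
  a + b + c + d = -12
  8a + 4b + 2c + d = -67
Solving the system yields a = -6, b = -6, c = 5, d = -5.
So P(x) = -6x^3 - 6x^2 + 5x - 5.
Then P(-3) = 88.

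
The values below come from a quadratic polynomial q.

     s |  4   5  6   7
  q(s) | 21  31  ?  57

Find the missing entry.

43

The 3 known points determine the degree-2 polynomial uniquely.
Write q(s) = as^2 + bs + c. Substituting each data point gives a linear system:
  16a + 4b + c = 21
  25a + 5b + c = 31
  49a + 7b + c = 57
Solving the system yields a = 1, b = 1, c = 1.
So q(s) = s^2 + s + 1.
Then q(6) = 43.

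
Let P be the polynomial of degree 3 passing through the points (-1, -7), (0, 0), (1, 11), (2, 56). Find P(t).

Write P(t) = at^3 + bt^2 + ct + d. Substituting each data point gives a linear system:
  -a + b - c + d = -7
  d = 0
  a + b + c + d = 11
  8a + 4b + 2c + d = 56
Solving the system yields a = 5, b = 2, c = 4, d = 0.
So P(t) = 5t³ + 2t² + 4t.
Check: P(2) = 56. ✓

P(t) = 5t^3 + 2t^2 + 4t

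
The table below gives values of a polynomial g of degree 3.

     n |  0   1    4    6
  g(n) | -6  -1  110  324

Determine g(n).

Using the Lagrange interpolation formula with nodes 0, 1, 4, 6:
  L_0(n) = (n - 1)(n - 4)(n - 6) / -24
  L_1(n) = n(n - 4)(n - 6) / 15
  L_2(n) = n(n - 1)(n - 6) / -24
  L_3(n) = n(n - 1)(n - 4) / 60
Then g(n) = -6·L_0(n) - 1·L_1(n) + 110·L_2(n) + 324·L_3(n).
Expanding and collecting terms gives g(n) = n^3 + 3n^2 + n - 6.
Check: g(6) = 324. ✓

g(n) = n^3 + 3n^2 + n - 6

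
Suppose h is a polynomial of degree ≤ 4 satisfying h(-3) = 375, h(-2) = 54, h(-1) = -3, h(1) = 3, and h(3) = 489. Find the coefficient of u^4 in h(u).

6

Write h(u) = au^4 + bu^3 + cu^2 + du + e. Substituting each data point gives a linear system:
  81a - 27b + 9c - 3d + e = 375
  16a - 8b + 4c - 2d + e = 54
  a - b + c - d + e = -3
  a + b + c + d + e = 3
  81a + 27b + 9c + 3d + e = 489
Solving the system yields a = 6, b = 2, c = -6, d = 1, e = 0.
So h(u) = 6u⁴ + 2u³ - 6u² + u.
The leading coefficient is 6.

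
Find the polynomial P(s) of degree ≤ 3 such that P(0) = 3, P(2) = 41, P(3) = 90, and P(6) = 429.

P(s) = s^3 + 5s^2 + 5s + 3

Write P(s) = as^3 + bs^2 + cs + d. Substituting each data point gives a linear system:
  d = 3
  8a + 4b + 2c + d = 41
  27a + 9b + 3c + d = 90
  216a + 36b + 6c + d = 429
Solving the system yields a = 1, b = 5, c = 5, d = 3.
So P(s) = s^3 + 5s^2 + 5s + 3.
Check: P(2) = 41. ✓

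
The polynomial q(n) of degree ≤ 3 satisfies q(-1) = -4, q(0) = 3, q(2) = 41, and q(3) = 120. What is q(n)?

Write q(n) = an^3 + bn^2 + cn + d. Substituting each data point gives a linear system:
  -a + b - c + d = -4
  d = 3
  8a + 4b + 2c + d = 41
  27a + 9b + 3c + d = 120
Solving the system yields a = 4, b = 0, c = 3, d = 3.
So q(n) = 4n^3 + 3n + 3.
Check: q(0) = 3. ✓

q(n) = 4n^3 + 3n + 3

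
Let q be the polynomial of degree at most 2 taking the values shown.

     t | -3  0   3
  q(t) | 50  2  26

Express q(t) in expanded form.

q(t) = 4t^2 - 4t + 2

Using the Lagrange interpolation formula with nodes -3, 0, 3:
  L_0(t) = t(t - 3) / 18
  L_1(t) = (t + 3)(t - 3) / -9
  L_2(t) = (t + 3)t / 18
Then q(t) = 50·L_0(t) + 2·L_1(t) + 26·L_2(t).
Expanding and collecting terms gives q(t) = 4t^2 - 4t + 2.
Check: q(-3) = 50. ✓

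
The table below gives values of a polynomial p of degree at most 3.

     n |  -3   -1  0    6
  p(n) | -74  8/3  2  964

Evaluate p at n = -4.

-598/3

Using the Lagrange interpolation formula with nodes -3, -1, 0, 6:
  L_0(n) = (n + 1)n(n - 6) / -54
  L_1(n) = (n + 3)n(n - 6) / 14
  L_2(n) = (n + 3)(n + 1)(n - 6) / -18
  L_3(n) = (n + 3)(n + 1)n / 378
Then p(n) = -74·L_0(n) + 8/3·L_1(n) + 2·L_2(n) + 964·L_3(n).
Expanding and collecting terms gives p(n) = 4n³ + 3n² - (5/3)n + 2.
Evaluating at n = -4: p(-4) = -598/3.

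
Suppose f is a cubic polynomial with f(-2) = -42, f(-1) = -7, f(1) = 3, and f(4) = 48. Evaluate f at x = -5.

-411

Using the Lagrange interpolation formula with nodes -2, -1, 1, 4:
  L_0(x) = (x + 1)(x - 1)(x - 4) / -18
  L_1(x) = (x + 2)(x - 1)(x - 4) / 10
  L_2(x) = (x + 2)(x + 1)(x - 4) / -18
  L_3(x) = (x + 2)(x + 1)(x - 1) / 90
Then f(x) = -42·L_0(x) - 7·L_1(x) + 3·L_2(x) + 48·L_3(x).
Expanding and collecting terms gives f(x) = 2x^3 - 6x^2 + 3x + 4.
Evaluating at x = -5: f(-5) = -411.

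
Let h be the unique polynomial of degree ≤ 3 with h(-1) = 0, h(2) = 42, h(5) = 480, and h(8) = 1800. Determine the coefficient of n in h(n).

Write h(n) = an^3 + bn^2 + cn + d. Substituting each data point gives a linear system:
  -a + b - c + d = 0
  8a + 4b + 2c + d = 42
  125a + 25b + 5c + d = 480
  512a + 64b + 8c + d = 1800
Solving the system yields a = 3, b = 4, c = 1, d = 0.
So h(n) = 3n^3 + 4n^2 + n.
The coefficient of n is 1.

1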